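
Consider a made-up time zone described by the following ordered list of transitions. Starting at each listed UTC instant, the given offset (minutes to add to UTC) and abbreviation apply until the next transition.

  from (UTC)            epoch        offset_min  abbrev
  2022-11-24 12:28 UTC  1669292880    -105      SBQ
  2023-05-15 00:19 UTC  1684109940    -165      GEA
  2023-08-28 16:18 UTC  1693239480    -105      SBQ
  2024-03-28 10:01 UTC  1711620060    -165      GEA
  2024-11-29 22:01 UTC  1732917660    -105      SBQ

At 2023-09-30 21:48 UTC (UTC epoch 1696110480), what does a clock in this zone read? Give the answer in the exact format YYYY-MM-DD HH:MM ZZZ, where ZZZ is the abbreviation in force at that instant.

2023-09-30 20:03 SBQ

Query: 2023-09-30 21:48 UTC
Rule 3/5 (SBQ, -01:45): 2023-08-28 16:18 UTC ≤ query < 2024-03-28 10:01 UTC
21·60 + 48 - 105 = 1203 min
1203 = 0·1440 + 1203; 1203 = 20·60 + 3 → 20:03, same day
→ 2023-09-30 20:03 SBQ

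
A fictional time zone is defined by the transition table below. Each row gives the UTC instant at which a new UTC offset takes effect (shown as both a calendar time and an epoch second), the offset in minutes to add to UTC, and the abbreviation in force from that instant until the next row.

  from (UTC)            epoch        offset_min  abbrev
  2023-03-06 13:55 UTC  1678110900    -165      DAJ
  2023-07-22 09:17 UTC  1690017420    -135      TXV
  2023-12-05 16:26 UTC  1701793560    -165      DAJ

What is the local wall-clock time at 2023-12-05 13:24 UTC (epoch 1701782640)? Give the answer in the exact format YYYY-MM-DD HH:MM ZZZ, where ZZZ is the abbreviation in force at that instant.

Query: 2023-12-05 13:24 UTC
Rule 2/3 (TXV, -02:15): 2023-07-22 09:17 UTC ≤ query < 2023-12-05 16:26 UTC
13·60 + 24 - 135 = 669 min
669 = 0·1440 + 669; 669 = 11·60 + 9 → 11:09, same day
→ 2023-12-05 11:09 TXV

2023-12-05 11:09 TXV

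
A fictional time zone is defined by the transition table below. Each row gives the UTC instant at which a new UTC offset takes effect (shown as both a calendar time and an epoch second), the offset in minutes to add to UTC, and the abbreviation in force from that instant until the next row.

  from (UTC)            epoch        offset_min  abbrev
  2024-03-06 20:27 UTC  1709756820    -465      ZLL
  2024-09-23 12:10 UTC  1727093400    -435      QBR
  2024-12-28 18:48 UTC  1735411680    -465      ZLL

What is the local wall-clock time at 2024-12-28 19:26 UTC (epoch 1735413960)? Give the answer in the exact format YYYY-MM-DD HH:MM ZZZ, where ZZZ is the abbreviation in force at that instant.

2024-12-28 11:41 ZLL

Query: 2024-12-28 19:26 UTC
Rule 3/3 (ZLL, -07:45): 2024-12-28 18:48 UTC ≤ query < +∞
19·60 + 26 - 465 = 701 min
701 = 0·1440 + 701; 701 = 11·60 + 41 → 11:41, same day
→ 2024-12-28 11:41 ZLL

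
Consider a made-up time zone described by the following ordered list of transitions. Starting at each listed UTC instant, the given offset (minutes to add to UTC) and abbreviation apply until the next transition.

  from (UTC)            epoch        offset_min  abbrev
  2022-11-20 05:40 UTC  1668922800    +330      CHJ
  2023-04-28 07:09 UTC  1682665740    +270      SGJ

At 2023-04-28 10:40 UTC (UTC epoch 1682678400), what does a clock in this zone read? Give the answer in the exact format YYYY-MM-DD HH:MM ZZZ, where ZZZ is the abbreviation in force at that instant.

2023-04-28 15:10 SGJ

Query: 2023-04-28 10:40 UTC
Rule 2/2 (SGJ, +04:30): 2023-04-28 07:09 UTC ≤ query < +∞
10·60 + 40 + 270 = 910 min
910 = 0·1440 + 910; 910 = 15·60 + 10 → 15:10, same day
→ 2023-04-28 15:10 SGJ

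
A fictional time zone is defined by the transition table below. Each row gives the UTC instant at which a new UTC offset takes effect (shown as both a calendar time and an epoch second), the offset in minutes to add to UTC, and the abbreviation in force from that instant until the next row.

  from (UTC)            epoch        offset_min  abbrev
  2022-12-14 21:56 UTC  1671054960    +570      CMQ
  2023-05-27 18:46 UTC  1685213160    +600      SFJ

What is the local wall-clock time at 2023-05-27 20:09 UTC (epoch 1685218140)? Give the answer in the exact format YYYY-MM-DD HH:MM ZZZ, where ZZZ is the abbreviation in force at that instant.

Query: 2023-05-27 20:09 UTC
Rule 2/2 (SFJ, +10:00): 2023-05-27 18:46 UTC ≤ query < +∞
20·60 + 9 + 600 = 1809 min
1809 = 1·1440 + 369; 369 = 6·60 + 9 → 06:09, 2023-05-27 + 1 day = 2023-05-28
→ 2023-05-28 06:09 SFJ

2023-05-28 06:09 SFJ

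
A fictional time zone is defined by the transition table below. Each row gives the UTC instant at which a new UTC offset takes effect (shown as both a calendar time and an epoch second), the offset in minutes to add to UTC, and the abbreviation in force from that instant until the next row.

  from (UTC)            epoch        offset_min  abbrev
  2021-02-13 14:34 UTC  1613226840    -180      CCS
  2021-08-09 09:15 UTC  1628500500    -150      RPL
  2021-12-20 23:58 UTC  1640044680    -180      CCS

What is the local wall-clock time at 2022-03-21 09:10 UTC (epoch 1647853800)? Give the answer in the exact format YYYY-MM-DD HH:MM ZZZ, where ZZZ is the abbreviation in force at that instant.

Query: 2022-03-21 09:10 UTC
Rule 3/3 (CCS, -03:00): 2021-12-20 23:58 UTC ≤ query < +∞
9·60 + 10 - 180 = 370 min
370 = 0·1440 + 370; 370 = 6·60 + 10 → 06:10, same day
→ 2022-03-21 06:10 CCS

2022-03-21 06:10 CCS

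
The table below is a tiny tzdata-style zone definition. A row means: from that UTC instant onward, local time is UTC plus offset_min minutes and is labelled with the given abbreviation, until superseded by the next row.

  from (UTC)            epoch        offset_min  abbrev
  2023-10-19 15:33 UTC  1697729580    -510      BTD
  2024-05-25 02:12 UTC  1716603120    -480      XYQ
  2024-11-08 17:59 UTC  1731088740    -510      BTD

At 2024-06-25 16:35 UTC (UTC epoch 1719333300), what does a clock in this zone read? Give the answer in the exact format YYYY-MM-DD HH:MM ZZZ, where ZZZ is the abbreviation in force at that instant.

2024-06-25 08:35 XYQ

Query: 2024-06-25 16:35 UTC
Rule 2/3 (XYQ, -08:00): 2024-05-25 02:12 UTC ≤ query < 2024-11-08 17:59 UTC
16·60 + 35 - 480 = 515 min
515 = 0·1440 + 515; 515 = 8·60 + 35 → 08:35, same day
→ 2024-06-25 08:35 XYQ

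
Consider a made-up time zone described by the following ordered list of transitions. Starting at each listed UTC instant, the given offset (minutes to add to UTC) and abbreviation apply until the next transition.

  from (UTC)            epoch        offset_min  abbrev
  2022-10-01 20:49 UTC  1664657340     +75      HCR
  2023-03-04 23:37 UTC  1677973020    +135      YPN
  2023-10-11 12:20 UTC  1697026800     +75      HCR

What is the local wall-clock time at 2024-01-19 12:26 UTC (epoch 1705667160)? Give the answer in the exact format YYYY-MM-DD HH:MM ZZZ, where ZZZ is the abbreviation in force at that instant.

Query: 2024-01-19 12:26 UTC
Rule 3/3 (HCR, +01:15): 2023-10-11 12:20 UTC ≤ query < +∞
12·60 + 26 + 75 = 821 min
821 = 0·1440 + 821; 821 = 13·60 + 41 → 13:41, same day
→ 2024-01-19 13:41 HCR

2024-01-19 13:41 HCR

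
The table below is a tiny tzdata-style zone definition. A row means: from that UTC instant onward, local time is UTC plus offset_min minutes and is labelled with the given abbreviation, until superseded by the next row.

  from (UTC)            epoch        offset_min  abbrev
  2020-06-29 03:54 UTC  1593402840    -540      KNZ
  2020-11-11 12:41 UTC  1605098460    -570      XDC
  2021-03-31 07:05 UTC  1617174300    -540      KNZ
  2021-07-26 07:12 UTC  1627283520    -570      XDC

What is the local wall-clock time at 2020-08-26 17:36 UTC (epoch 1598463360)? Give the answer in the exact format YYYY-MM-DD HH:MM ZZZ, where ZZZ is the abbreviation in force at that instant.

Query: 2020-08-26 17:36 UTC
Rule 1/4 (KNZ, -09:00): 2020-06-29 03:54 UTC ≤ query < 2020-11-11 12:41 UTC
17·60 + 36 - 540 = 516 min
516 = 0·1440 + 516; 516 = 8·60 + 36 → 08:36, same day
→ 2020-08-26 08:36 KNZ

2020-08-26 08:36 KNZ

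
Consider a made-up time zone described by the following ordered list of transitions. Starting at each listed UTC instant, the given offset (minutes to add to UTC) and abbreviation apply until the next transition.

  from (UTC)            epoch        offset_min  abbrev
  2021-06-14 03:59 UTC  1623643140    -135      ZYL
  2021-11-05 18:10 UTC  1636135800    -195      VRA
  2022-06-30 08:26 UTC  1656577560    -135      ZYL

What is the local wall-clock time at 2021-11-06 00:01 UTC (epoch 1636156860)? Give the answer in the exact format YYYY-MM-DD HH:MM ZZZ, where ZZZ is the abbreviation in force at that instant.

2021-11-05 20:46 VRA

Query: 2021-11-06 00:01 UTC
Rule 2/3 (VRA, -03:15): 2021-11-05 18:10 UTC ≤ query < 2022-06-30 08:26 UTC
0·60 + 1 - 195 = -194 min
-194 = -1·1440 + 1246; 1246 = 20·60 + 46 → 20:46, 2021-11-06 - 1 day = 2021-11-05
→ 2021-11-05 20:46 VRA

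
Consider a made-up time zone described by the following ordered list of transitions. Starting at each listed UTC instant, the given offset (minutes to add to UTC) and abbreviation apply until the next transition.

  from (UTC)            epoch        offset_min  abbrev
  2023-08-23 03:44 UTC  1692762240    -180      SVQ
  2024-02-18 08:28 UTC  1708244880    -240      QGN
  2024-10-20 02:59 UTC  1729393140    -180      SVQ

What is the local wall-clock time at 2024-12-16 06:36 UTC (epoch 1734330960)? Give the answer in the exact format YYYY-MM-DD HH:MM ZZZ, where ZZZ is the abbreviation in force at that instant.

2024-12-16 03:36 SVQ

Query: 2024-12-16 06:36 UTC
Rule 3/3 (SVQ, -03:00): 2024-10-20 02:59 UTC ≤ query < +∞
6·60 + 36 - 180 = 216 min
216 = 0·1440 + 216; 216 = 3·60 + 36 → 03:36, same day
→ 2024-12-16 03:36 SVQ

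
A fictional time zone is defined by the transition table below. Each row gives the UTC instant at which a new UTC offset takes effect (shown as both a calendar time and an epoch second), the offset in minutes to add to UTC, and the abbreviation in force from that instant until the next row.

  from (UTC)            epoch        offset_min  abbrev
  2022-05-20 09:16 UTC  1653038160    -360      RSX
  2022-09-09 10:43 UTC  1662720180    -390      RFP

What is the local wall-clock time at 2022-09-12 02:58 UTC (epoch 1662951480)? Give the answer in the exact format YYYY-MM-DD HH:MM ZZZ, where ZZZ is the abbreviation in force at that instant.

Query: 2022-09-12 02:58 UTC
Rule 2/2 (RFP, -06:30): 2022-09-09 10:43 UTC ≤ query < +∞
2·60 + 58 - 390 = -212 min
-212 = -1·1440 + 1228; 1228 = 20·60 + 28 → 20:28, 2022-09-12 - 1 day = 2022-09-11
→ 2022-09-11 20:28 RFP

2022-09-11 20:28 RFP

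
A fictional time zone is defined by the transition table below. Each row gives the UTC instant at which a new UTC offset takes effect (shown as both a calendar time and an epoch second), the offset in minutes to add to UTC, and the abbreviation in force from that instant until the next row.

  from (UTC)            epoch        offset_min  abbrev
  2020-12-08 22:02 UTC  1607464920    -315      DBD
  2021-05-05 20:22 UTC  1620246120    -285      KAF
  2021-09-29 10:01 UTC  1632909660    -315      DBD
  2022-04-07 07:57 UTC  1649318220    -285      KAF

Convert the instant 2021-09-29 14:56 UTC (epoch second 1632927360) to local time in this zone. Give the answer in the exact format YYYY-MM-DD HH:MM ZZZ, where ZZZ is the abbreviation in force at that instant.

Query: 2021-09-29 14:56 UTC
Rule 3/4 (DBD, -05:15): 2021-09-29 10:01 UTC ≤ query < 2022-04-07 07:57 UTC
14·60 + 56 - 315 = 581 min
581 = 0·1440 + 581; 581 = 9·60 + 41 → 09:41, same day
→ 2021-09-29 09:41 DBD

2021-09-29 09:41 DBD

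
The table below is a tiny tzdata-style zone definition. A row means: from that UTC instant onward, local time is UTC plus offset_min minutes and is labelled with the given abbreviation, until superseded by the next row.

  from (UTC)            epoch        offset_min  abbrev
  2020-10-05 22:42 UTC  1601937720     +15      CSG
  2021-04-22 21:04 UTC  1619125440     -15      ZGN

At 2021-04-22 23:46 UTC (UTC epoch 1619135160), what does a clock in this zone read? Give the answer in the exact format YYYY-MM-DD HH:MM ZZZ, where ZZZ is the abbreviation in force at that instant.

Query: 2021-04-22 23:46 UTC
Rule 2/2 (ZGN, -00:15): 2021-04-22 21:04 UTC ≤ query < +∞
23·60 + 46 - 15 = 1411 min
1411 = 0·1440 + 1411; 1411 = 23·60 + 31 → 23:31, same day
→ 2021-04-22 23:31 ZGN

2021-04-22 23:31 ZGN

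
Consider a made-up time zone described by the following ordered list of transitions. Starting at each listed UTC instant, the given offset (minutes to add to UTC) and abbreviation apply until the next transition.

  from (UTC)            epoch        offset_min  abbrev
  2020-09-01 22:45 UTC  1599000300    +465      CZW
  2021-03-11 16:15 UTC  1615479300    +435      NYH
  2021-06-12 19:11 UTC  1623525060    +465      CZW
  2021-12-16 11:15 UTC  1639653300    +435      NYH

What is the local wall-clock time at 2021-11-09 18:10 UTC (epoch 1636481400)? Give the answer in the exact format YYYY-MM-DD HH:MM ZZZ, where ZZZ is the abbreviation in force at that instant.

Query: 2021-11-09 18:10 UTC
Rule 3/4 (CZW, +07:45): 2021-06-12 19:11 UTC ≤ query < 2021-12-16 11:15 UTC
18·60 + 10 + 465 = 1555 min
1555 = 1·1440 + 115; 115 = 1·60 + 55 → 01:55, 2021-11-09 + 1 day = 2021-11-10
→ 2021-11-10 01:55 CZW

2021-11-10 01:55 CZW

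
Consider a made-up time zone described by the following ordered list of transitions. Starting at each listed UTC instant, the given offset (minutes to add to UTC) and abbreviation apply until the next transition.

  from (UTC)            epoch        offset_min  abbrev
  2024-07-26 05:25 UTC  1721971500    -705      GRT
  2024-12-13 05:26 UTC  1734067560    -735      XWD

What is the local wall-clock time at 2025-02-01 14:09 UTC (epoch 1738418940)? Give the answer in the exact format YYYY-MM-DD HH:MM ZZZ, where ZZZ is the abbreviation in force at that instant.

Query: 2025-02-01 14:09 UTC
Rule 2/2 (XWD, -12:15): 2024-12-13 05:26 UTC ≤ query < +∞
14·60 + 9 - 735 = 114 min
114 = 0·1440 + 114; 114 = 1·60 + 54 → 01:54, same day
→ 2025-02-01 01:54 XWD

2025-02-01 01:54 XWD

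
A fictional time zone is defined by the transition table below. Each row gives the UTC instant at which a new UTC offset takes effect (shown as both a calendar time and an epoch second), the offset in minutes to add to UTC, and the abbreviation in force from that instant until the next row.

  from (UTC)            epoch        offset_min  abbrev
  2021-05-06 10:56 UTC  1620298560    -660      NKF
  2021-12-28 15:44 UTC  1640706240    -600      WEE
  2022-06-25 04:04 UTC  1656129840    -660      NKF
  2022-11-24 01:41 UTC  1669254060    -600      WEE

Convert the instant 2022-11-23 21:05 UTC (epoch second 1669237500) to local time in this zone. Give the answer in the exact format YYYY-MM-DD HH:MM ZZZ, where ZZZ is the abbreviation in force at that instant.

Query: 2022-11-23 21:05 UTC
Rule 3/4 (NKF, -11:00): 2022-06-25 04:04 UTC ≤ query < 2022-11-24 01:41 UTC
21·60 + 5 - 660 = 605 min
605 = 0·1440 + 605; 605 = 10·60 + 5 → 10:05, same day
→ 2022-11-23 10:05 NKF

2022-11-23 10:05 NKF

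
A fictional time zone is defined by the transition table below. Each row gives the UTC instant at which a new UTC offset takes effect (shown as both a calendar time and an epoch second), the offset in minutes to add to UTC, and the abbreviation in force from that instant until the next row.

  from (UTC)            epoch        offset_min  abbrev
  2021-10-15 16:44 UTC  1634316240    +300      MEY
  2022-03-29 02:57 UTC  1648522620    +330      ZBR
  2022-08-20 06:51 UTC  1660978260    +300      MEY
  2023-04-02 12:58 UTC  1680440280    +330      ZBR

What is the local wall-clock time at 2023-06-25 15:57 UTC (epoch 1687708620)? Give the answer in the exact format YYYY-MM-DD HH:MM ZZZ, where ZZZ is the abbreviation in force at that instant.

2023-06-25 21:27 ZBR

Query: 2023-06-25 15:57 UTC
Rule 4/4 (ZBR, +05:30): 2023-04-02 12:58 UTC ≤ query < +∞
15·60 + 57 + 330 = 1287 min
1287 = 0·1440 + 1287; 1287 = 21·60 + 27 → 21:27, same day
→ 2023-06-25 21:27 ZBR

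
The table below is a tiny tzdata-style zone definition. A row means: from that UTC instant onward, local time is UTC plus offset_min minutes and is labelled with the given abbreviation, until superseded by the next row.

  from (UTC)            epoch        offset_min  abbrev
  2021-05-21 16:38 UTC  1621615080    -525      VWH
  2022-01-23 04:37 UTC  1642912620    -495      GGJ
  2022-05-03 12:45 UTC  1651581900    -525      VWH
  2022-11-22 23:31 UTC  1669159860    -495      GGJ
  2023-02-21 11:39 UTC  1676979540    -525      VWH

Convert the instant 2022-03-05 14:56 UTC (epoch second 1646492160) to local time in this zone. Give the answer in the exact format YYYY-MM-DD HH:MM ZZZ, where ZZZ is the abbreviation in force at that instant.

2022-03-05 06:41 GGJ

Query: 2022-03-05 14:56 UTC
Rule 2/5 (GGJ, -08:15): 2022-01-23 04:37 UTC ≤ query < 2022-05-03 12:45 UTC
14·60 + 56 - 495 = 401 min
401 = 0·1440 + 401; 401 = 6·60 + 41 → 06:41, same day
→ 2022-03-05 06:41 GGJ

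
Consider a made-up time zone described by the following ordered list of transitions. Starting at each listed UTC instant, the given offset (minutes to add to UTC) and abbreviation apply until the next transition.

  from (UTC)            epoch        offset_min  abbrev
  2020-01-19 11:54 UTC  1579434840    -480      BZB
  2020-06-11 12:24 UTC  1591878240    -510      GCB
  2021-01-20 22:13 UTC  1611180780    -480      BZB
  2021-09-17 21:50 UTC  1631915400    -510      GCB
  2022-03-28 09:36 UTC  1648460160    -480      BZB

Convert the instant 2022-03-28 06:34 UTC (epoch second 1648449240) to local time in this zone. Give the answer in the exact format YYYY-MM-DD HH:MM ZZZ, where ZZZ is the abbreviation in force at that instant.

Query: 2022-03-28 06:34 UTC
Rule 4/5 (GCB, -08:30): 2021-09-17 21:50 UTC ≤ query < 2022-03-28 09:36 UTC
6·60 + 34 - 510 = -116 min
-116 = -1·1440 + 1324; 1324 = 22·60 + 4 → 22:04, 2022-03-28 - 1 day = 2022-03-27
→ 2022-03-27 22:04 GCB

2022-03-27 22:04 GCB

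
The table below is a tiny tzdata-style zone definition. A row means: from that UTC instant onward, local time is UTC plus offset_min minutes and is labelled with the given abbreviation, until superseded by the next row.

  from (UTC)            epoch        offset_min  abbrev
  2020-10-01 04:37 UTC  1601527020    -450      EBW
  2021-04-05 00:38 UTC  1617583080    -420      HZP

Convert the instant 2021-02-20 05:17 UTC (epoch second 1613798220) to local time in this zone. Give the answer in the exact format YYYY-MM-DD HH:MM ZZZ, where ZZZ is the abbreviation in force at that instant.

2021-02-19 21:47 EBW

Query: 2021-02-20 05:17 UTC
Rule 1/2 (EBW, -07:30): 2020-10-01 04:37 UTC ≤ query < 2021-04-05 00:38 UTC
5·60 + 17 - 450 = -133 min
-133 = -1·1440 + 1307; 1307 = 21·60 + 47 → 21:47, 2021-02-20 - 1 day = 2021-02-19
→ 2021-02-19 21:47 EBW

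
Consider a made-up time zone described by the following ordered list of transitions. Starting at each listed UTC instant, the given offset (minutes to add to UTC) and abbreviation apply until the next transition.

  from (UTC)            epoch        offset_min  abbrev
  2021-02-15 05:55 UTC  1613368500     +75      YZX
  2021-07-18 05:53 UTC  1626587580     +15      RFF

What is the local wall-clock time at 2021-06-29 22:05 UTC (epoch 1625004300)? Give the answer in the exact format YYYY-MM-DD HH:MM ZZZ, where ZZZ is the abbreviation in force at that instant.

2021-06-29 23:20 YZX

Query: 2021-06-29 22:05 UTC
Rule 1/2 (YZX, +01:15): 2021-02-15 05:55 UTC ≤ query < 2021-07-18 05:53 UTC
22·60 + 5 + 75 = 1400 min
1400 = 0·1440 + 1400; 1400 = 23·60 + 20 → 23:20, same day
→ 2021-06-29 23:20 YZX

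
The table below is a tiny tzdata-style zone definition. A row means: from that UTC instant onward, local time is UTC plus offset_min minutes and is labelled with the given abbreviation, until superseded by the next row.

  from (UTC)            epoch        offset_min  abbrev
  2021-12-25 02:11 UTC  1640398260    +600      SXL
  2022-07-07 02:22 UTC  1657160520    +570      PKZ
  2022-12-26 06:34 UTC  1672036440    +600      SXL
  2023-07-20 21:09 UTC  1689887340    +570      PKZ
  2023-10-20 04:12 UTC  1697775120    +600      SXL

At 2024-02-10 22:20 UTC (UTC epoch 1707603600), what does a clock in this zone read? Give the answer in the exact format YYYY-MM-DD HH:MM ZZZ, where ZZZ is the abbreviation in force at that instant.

2024-02-11 08:20 SXL

Query: 2024-02-10 22:20 UTC
Rule 5/5 (SXL, +10:00): 2023-10-20 04:12 UTC ≤ query < +∞
22·60 + 20 + 600 = 1940 min
1940 = 1·1440 + 500; 500 = 8·60 + 20 → 08:20, 2024-02-10 + 1 day = 2024-02-11
→ 2024-02-11 08:20 SXL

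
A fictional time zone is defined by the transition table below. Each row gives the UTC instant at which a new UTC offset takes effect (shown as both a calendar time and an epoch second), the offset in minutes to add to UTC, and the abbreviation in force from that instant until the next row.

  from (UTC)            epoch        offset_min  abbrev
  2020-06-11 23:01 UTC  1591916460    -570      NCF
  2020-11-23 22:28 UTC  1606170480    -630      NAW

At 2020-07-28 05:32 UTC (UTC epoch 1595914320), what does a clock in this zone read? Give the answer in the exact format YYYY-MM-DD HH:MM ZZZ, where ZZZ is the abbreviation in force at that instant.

2020-07-27 20:02 NCF

Query: 2020-07-28 05:32 UTC
Rule 1/2 (NCF, -09:30): 2020-06-11 23:01 UTC ≤ query < 2020-11-23 22:28 UTC
5·60 + 32 - 570 = -238 min
-238 = -1·1440 + 1202; 1202 = 20·60 + 2 → 20:02, 2020-07-28 - 1 day = 2020-07-27
→ 2020-07-27 20:02 NCF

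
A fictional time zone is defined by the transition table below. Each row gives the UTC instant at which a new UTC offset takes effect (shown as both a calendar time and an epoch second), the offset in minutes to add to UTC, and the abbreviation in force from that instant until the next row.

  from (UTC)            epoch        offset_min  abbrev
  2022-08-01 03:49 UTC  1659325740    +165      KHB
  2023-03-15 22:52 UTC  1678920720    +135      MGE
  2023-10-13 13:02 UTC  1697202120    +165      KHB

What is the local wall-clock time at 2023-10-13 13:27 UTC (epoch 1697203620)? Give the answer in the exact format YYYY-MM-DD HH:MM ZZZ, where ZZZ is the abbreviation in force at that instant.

Query: 2023-10-13 13:27 UTC
Rule 3/3 (KHB, +02:45): 2023-10-13 13:02 UTC ≤ query < +∞
13·60 + 27 + 165 = 972 min
972 = 0·1440 + 972; 972 = 16·60 + 12 → 16:12, same day
→ 2023-10-13 16:12 KHB

2023-10-13 16:12 KHB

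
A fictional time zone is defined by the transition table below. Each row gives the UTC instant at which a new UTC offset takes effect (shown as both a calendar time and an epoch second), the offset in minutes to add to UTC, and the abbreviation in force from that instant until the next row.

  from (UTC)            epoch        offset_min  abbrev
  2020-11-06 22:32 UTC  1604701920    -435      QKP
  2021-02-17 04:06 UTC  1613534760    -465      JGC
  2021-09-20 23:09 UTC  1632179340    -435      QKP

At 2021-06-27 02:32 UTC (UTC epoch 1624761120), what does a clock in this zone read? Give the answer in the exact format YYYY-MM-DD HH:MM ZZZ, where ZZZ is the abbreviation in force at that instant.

2021-06-26 18:47 JGC

Query: 2021-06-27 02:32 UTC
Rule 2/3 (JGC, -07:45): 2021-02-17 04:06 UTC ≤ query < 2021-09-20 23:09 UTC
2·60 + 32 - 465 = -313 min
-313 = -1·1440 + 1127; 1127 = 18·60 + 47 → 18:47, 2021-06-27 - 1 day = 2021-06-26
→ 2021-06-26 18:47 JGC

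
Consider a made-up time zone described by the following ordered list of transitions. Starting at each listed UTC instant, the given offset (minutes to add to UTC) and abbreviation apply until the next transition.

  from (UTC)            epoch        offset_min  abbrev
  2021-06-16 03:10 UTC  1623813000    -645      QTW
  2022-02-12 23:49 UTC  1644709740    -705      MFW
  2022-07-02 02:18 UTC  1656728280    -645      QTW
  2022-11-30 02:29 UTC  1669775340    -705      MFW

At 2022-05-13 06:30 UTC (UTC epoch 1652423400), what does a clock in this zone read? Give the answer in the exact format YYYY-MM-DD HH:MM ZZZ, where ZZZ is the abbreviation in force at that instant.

2022-05-12 18:45 MFW

Query: 2022-05-13 06:30 UTC
Rule 2/4 (MFW, -11:45): 2022-02-12 23:49 UTC ≤ query < 2022-07-02 02:18 UTC
6·60 + 30 - 705 = -315 min
-315 = -1·1440 + 1125; 1125 = 18·60 + 45 → 18:45, 2022-05-13 - 1 day = 2022-05-12
→ 2022-05-12 18:45 MFW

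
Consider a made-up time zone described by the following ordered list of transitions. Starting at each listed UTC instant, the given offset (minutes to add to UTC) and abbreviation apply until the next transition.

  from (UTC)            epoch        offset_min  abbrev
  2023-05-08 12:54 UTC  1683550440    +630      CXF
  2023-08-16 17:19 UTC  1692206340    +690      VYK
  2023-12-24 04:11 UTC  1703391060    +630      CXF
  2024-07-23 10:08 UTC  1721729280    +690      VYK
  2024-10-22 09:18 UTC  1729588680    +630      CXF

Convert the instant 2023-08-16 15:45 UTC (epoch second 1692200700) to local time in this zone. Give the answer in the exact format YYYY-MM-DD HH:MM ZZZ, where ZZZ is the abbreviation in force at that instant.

Query: 2023-08-16 15:45 UTC
Rule 1/5 (CXF, +10:30): 2023-05-08 12:54 UTC ≤ query < 2023-08-16 17:19 UTC
15·60 + 45 + 630 = 1575 min
1575 = 1·1440 + 135; 135 = 2·60 + 15 → 02:15, 2023-08-16 + 1 day = 2023-08-17
→ 2023-08-17 02:15 CXF

2023-08-17 02:15 CXF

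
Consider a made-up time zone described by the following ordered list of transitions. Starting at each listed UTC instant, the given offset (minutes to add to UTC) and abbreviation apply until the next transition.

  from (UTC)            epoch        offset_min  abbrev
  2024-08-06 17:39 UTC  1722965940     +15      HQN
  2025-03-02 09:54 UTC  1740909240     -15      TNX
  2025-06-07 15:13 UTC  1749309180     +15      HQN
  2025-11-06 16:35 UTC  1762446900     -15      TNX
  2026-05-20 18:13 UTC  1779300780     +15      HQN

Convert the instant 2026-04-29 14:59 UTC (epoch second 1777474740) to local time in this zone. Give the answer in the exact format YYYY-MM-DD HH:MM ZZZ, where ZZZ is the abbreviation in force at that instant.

2026-04-29 14:44 TNX

Query: 2026-04-29 14:59 UTC
Rule 4/5 (TNX, -00:15): 2025-11-06 16:35 UTC ≤ query < 2026-05-20 18:13 UTC
14·60 + 59 - 15 = 884 min
884 = 0·1440 + 884; 884 = 14·60 + 44 → 14:44, same day
→ 2026-04-29 14:44 TNX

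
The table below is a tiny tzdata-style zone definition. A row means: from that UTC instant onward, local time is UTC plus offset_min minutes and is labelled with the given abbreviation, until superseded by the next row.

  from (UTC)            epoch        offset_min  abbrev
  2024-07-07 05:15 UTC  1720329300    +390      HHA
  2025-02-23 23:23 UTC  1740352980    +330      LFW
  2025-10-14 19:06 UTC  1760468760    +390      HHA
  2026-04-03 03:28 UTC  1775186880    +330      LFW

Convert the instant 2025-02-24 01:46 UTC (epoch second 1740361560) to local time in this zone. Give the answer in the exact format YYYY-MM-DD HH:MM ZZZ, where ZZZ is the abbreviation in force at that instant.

2025-02-24 07:16 LFW

Query: 2025-02-24 01:46 UTC
Rule 2/4 (LFW, +05:30): 2025-02-23 23:23 UTC ≤ query < 2025-10-14 19:06 UTC
1·60 + 46 + 330 = 436 min
436 = 0·1440 + 436; 436 = 7·60 + 16 → 07:16, same day
→ 2025-02-24 07:16 LFW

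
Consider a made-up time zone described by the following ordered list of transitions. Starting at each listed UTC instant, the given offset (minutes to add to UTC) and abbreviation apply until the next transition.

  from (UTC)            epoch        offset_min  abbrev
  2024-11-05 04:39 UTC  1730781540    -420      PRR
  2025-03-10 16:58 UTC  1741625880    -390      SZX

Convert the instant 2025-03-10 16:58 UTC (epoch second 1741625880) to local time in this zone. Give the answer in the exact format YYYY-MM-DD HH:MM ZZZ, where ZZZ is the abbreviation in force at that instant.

2025-03-10 10:28 SZX

Query: 2025-03-10 16:58 UTC
Rule 2/2 (SZX, -06:30): 2025-03-10 16:58 UTC ≤ query < +∞
16·60 + 58 - 390 = 628 min
628 = 0·1440 + 628; 628 = 10·60 + 28 → 10:28, same day
→ 2025-03-10 10:28 SZX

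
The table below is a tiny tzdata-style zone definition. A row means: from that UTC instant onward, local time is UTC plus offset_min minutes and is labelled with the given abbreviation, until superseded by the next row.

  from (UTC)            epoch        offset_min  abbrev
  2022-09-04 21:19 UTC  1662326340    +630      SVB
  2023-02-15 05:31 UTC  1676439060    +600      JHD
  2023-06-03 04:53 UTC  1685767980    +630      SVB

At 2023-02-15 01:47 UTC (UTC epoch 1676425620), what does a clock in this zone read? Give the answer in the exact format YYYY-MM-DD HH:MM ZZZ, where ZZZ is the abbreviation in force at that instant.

Query: 2023-02-15 01:47 UTC
Rule 1/3 (SVB, +10:30): 2022-09-04 21:19 UTC ≤ query < 2023-02-15 05:31 UTC
1·60 + 47 + 630 = 737 min
737 = 0·1440 + 737; 737 = 12·60 + 17 → 12:17, same day
→ 2023-02-15 12:17 SVB

2023-02-15 12:17 SVB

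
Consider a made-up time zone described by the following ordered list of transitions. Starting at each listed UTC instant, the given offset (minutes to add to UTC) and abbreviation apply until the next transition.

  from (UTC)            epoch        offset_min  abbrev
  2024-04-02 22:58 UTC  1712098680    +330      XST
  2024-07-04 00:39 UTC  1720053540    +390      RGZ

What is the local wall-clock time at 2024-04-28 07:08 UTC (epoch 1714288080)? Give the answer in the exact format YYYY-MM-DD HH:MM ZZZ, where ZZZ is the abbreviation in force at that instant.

2024-04-28 12:38 XST

Query: 2024-04-28 07:08 UTC
Rule 1/2 (XST, +05:30): 2024-04-02 22:58 UTC ≤ query < 2024-07-04 00:39 UTC
7·60 + 8 + 330 = 758 min
758 = 0·1440 + 758; 758 = 12·60 + 38 → 12:38, same day
→ 2024-04-28 12:38 XST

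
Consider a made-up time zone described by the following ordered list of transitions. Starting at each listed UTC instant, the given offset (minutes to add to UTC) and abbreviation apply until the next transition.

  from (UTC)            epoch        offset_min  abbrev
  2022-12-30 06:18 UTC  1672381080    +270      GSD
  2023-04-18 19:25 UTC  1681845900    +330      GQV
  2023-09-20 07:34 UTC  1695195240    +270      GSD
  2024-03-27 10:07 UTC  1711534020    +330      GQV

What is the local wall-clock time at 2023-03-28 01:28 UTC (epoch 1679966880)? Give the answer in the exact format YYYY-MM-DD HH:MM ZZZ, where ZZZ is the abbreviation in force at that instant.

2023-03-28 05:58 GSD

Query: 2023-03-28 01:28 UTC
Rule 1/4 (GSD, +04:30): 2022-12-30 06:18 UTC ≤ query < 2023-04-18 19:25 UTC
1·60 + 28 + 270 = 358 min
358 = 0·1440 + 358; 358 = 5·60 + 58 → 05:58, same day
→ 2023-03-28 05:58 GSD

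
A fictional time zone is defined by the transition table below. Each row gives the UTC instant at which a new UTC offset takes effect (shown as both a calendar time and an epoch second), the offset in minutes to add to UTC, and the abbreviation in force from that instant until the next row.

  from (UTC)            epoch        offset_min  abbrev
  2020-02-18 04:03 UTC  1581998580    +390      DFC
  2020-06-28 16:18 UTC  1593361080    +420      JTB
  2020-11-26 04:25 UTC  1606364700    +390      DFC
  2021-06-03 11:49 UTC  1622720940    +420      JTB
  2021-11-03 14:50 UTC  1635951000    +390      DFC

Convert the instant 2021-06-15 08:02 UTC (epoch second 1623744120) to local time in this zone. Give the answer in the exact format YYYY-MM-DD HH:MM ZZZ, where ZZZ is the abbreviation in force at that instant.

2021-06-15 15:02 JTB

Query: 2021-06-15 08:02 UTC
Rule 4/5 (JTB, +07:00): 2021-06-03 11:49 UTC ≤ query < 2021-11-03 14:50 UTC
8·60 + 2 + 420 = 902 min
902 = 0·1440 + 902; 902 = 15·60 + 2 → 15:02, same day
→ 2021-06-15 15:02 JTB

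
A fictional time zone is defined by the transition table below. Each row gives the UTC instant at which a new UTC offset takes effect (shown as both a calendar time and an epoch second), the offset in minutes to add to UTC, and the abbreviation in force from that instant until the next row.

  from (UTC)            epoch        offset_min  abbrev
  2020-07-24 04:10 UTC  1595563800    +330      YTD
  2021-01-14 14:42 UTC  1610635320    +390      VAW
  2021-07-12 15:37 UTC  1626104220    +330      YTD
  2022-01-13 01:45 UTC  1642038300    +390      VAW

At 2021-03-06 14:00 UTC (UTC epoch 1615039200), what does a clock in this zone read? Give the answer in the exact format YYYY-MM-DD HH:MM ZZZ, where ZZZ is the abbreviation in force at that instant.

Query: 2021-03-06 14:00 UTC
Rule 2/4 (VAW, +06:30): 2021-01-14 14:42 UTC ≤ query < 2021-07-12 15:37 UTC
14·60 + 0 + 390 = 1230 min
1230 = 0·1440 + 1230; 1230 = 20·60 + 30 → 20:30, same day
→ 2021-03-06 20:30 VAW

2021-03-06 20:30 VAW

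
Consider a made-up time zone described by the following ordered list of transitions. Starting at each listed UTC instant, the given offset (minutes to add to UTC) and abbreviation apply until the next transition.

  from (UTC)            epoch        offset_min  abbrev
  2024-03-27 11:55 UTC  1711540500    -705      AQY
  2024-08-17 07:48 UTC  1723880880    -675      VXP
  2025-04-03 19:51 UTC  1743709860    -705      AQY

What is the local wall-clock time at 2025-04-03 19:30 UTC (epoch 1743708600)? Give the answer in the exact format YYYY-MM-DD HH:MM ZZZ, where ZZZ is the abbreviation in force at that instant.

2025-04-03 08:15 VXP

Query: 2025-04-03 19:30 UTC
Rule 2/3 (VXP, -11:15): 2024-08-17 07:48 UTC ≤ query < 2025-04-03 19:51 UTC
19·60 + 30 - 675 = 495 min
495 = 0·1440 + 495; 495 = 8·60 + 15 → 08:15, same day
→ 2025-04-03 08:15 VXP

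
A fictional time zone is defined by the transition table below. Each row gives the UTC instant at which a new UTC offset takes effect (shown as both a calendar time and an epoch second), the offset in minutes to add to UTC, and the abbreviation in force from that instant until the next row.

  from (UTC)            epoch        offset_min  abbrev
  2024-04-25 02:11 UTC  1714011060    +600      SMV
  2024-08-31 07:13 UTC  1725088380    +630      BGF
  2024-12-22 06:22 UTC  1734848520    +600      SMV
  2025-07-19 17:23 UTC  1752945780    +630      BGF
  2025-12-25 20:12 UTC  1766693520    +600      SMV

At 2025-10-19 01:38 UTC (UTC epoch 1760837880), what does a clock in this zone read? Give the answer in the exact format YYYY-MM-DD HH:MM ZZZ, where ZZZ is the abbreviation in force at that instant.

2025-10-19 12:08 BGF

Query: 2025-10-19 01:38 UTC
Rule 4/5 (BGF, +10:30): 2025-07-19 17:23 UTC ≤ query < 2025-12-25 20:12 UTC
1·60 + 38 + 630 = 728 min
728 = 0·1440 + 728; 728 = 12·60 + 8 → 12:08, same day
→ 2025-10-19 12:08 BGF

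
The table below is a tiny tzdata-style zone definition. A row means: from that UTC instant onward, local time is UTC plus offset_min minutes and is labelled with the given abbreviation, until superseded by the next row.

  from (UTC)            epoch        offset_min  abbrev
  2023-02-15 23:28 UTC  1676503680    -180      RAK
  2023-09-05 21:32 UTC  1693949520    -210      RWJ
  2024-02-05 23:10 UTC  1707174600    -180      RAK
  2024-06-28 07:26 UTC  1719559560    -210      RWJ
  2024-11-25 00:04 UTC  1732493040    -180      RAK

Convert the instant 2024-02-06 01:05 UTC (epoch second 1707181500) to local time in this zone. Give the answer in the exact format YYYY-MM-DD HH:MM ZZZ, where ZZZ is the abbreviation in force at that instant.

Query: 2024-02-06 01:05 UTC
Rule 3/5 (RAK, -03:00): 2024-02-05 23:10 UTC ≤ query < 2024-06-28 07:26 UTC
1·60 + 5 - 180 = -115 min
-115 = -1·1440 + 1325; 1325 = 22·60 + 5 → 22:05, 2024-02-06 - 1 day = 2024-02-05
→ 2024-02-05 22:05 RAK

2024-02-05 22:05 RAK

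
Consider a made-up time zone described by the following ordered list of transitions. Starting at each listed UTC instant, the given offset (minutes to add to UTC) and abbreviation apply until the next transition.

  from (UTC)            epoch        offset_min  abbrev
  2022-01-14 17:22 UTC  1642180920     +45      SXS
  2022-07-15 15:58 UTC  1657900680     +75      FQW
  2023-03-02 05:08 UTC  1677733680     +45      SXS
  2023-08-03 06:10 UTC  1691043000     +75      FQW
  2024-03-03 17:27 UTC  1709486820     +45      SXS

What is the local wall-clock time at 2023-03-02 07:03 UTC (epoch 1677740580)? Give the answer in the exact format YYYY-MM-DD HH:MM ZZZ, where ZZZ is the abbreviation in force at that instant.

Query: 2023-03-02 07:03 UTC
Rule 3/5 (SXS, +00:45): 2023-03-02 05:08 UTC ≤ query < 2023-08-03 06:10 UTC
7·60 + 3 + 45 = 468 min
468 = 0·1440 + 468; 468 = 7·60 + 48 → 07:48, same day
→ 2023-03-02 07:48 SXS

2023-03-02 07:48 SXS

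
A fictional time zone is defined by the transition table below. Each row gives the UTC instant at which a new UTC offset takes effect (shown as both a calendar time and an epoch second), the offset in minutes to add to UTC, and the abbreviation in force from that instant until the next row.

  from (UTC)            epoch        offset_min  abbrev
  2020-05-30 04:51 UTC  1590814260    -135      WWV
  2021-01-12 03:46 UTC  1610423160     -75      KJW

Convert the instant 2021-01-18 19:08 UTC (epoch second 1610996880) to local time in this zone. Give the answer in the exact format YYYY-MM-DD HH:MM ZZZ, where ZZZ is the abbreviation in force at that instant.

Query: 2021-01-18 19:08 UTC
Rule 2/2 (KJW, -01:15): 2021-01-12 03:46 UTC ≤ query < +∞
19·60 + 8 - 75 = 1073 min
1073 = 0·1440 + 1073; 1073 = 17·60 + 53 → 17:53, same day
→ 2021-01-18 17:53 KJW

2021-01-18 17:53 KJW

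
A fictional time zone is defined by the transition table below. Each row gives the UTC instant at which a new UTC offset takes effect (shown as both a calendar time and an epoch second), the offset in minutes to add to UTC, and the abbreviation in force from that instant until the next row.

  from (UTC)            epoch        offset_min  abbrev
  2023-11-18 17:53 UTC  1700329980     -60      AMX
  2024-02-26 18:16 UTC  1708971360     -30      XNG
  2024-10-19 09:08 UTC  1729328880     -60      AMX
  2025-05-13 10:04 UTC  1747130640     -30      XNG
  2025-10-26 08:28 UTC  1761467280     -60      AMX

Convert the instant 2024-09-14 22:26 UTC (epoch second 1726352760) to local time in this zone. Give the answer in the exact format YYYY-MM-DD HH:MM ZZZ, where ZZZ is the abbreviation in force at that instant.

Query: 2024-09-14 22:26 UTC
Rule 2/5 (XNG, -00:30): 2024-02-26 18:16 UTC ≤ query < 2024-10-19 09:08 UTC
22·60 + 26 - 30 = 1316 min
1316 = 0·1440 + 1316; 1316 = 21·60 + 56 → 21:56, same day
→ 2024-09-14 21:56 XNG

2024-09-14 21:56 XNG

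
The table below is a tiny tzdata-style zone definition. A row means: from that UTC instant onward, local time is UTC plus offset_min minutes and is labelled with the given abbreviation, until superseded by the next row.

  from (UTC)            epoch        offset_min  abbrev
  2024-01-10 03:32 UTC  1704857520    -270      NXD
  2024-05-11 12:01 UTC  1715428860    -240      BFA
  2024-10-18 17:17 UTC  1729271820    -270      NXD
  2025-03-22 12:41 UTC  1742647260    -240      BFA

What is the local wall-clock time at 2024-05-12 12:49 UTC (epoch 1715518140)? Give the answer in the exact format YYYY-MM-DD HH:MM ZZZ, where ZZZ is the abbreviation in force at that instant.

Query: 2024-05-12 12:49 UTC
Rule 2/4 (BFA, -04:00): 2024-05-11 12:01 UTC ≤ query < 2024-10-18 17:17 UTC
12·60 + 49 - 240 = 529 min
529 = 0·1440 + 529; 529 = 8·60 + 49 → 08:49, same day
→ 2024-05-12 08:49 BFA

2024-05-12 08:49 BFA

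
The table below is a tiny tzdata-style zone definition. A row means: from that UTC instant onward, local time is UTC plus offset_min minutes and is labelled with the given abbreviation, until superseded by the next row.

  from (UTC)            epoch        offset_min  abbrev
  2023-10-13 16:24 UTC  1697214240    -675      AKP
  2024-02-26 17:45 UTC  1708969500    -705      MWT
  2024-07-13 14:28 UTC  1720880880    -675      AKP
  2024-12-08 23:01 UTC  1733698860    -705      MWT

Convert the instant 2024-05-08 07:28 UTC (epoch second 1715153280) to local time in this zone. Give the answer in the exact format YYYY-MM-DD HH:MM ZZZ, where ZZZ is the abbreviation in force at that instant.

2024-05-07 19:43 MWT

Query: 2024-05-08 07:28 UTC
Rule 2/4 (MWT, -11:45): 2024-02-26 17:45 UTC ≤ query < 2024-07-13 14:28 UTC
7·60 + 28 - 705 = -257 min
-257 = -1·1440 + 1183; 1183 = 19·60 + 43 → 19:43, 2024-05-08 - 1 day = 2024-05-07
→ 2024-05-07 19:43 MWT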